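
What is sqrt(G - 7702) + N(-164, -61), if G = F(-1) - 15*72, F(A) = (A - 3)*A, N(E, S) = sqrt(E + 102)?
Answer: I*(sqrt(62) + sqrt(8778)) ≈ 101.56*I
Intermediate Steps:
N(E, S) = sqrt(102 + E)
F(A) = A*(-3 + A) (F(A) = (-3 + A)*A = A*(-3 + A))
G = -1076 (G = -(-3 - 1) - 15*72 = -1*(-4) - 1080 = 4 - 1080 = -1076)
sqrt(G - 7702) + N(-164, -61) = sqrt(-1076 - 7702) + sqrt(102 - 164) = sqrt(-8778) + sqrt(-62) = I*sqrt(8778) + I*sqrt(62) = I*sqrt(62) + I*sqrt(8778)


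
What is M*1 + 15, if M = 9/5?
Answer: 84/5 ≈ 16.800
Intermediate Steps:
M = 9/5 (M = 9*(⅕) = 9/5 ≈ 1.8000)
M*1 + 15 = (9/5)*1 + 15 = 9/5 + 15 = 84/5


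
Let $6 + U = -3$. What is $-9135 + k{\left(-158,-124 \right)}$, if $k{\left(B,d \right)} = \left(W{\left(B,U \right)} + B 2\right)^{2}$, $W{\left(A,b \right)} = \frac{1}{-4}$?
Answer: $\frac{1454065}{16} \approx 90879.0$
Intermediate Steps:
$U = -9$ ($U = -6 - 3 = -9$)
$W{\left(A,b \right)} = - \frac{1}{4}$
$k{\left(B,d \right)} = \left(- \frac{1}{4} + 2 B\right)^{2}$ ($k{\left(B,d \right)} = \left(- \frac{1}{4} + B 2\right)^{2} = \left(- \frac{1}{4} + 2 B\right)^{2}$)
$-9135 + k{\left(-158,-124 \right)} = -9135 + \frac{\left(-1 + 8 \left(-158\right)\right)^{2}}{16} = -9135 + \frac{\left(-1 - 1264\right)^{2}}{16} = -9135 + \frac{\left(-1265\right)^{2}}{16} = -9135 + \frac{1}{16} \cdot 1600225 = -9135 + \frac{1600225}{16} = \frac{1454065}{16}$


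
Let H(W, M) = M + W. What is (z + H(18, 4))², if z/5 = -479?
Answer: 5631129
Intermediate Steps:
z = -2395 (z = 5*(-479) = -2395)
(z + H(18, 4))² = (-2395 + (4 + 18))² = (-2395 + 22)² = (-2373)² = 5631129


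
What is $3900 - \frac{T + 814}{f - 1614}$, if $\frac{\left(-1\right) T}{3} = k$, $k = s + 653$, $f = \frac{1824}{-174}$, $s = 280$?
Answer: $\frac{36734287}{9422} \approx 3898.8$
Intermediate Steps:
$f = - \frac{304}{29}$ ($f = 1824 \left(- \frac{1}{174}\right) = - \frac{304}{29} \approx -10.483$)
$k = 933$ ($k = 280 + 653 = 933$)
$T = -2799$ ($T = \left(-3\right) 933 = -2799$)
$3900 - \frac{T + 814}{f - 1614} = 3900 - \frac{-2799 + 814}{- \frac{304}{29} - 1614} = 3900 - - \frac{1985}{- \frac{47110}{29}} = 3900 - \left(-1985\right) \left(- \frac{29}{47110}\right) = 3900 - \frac{11513}{9422} = \frac{36734287}{9422}$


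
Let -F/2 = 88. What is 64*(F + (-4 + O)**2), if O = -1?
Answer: -9664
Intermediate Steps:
F = -176 (F = -2*88 = -176)
64*(F + (-4 + O)**2) = 64*(-176 + (-4 - 1)**2) = 64*(-176 + (-5)**2) = 64*(-176 + 25) = 64*(-151) = -9664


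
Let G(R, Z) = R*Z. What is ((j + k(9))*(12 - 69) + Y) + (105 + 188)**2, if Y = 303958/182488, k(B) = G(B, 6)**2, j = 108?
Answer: -7894187657/91244 ≈ -86517.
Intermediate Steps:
k(B) = 36*B**2 (k(B) = (B*6)**2 = (6*B)**2 = 36*B**2)
Y = 151979/91244 (Y = 303958*(1/182488) = 151979/91244 ≈ 1.6656)
((j + k(9))*(12 - 69) + Y) + (105 + 188)**2 = ((108 + 36*9**2)*(12 - 69) + 151979/91244) + (105 + 188)**2 = ((108 + 36*81)*(-57) + 151979/91244) + 293**2 = ((108 + 2916)*(-57) + 151979/91244) + 85849 = (3024*(-57) + 151979/91244) + 85849 = (-172368 + 151979/91244) + 85849 = -15727393813/91244 + 85849 = -7894187657/91244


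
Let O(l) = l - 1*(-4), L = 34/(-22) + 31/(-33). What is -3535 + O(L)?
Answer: -116605/33 ≈ -3533.5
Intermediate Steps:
L = -82/33 (L = 34*(-1/22) + 31*(-1/33) = -17/11 - 31/33 = -82/33 ≈ -2.4848)
O(l) = 4 + l (O(l) = l + 4 = 4 + l)
-3535 + O(L) = -3535 + (4 - 82/33) = -3535 + 50/33 = -116605/33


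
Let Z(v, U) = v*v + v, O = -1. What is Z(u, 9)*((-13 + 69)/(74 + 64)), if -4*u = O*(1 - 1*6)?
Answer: 35/276 ≈ 0.12681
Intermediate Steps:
u = -5/4 (u = -(-1)*(1 - 1*6)/4 = -(-1)*(1 - 6)/4 = -(-1)*(-5)/4 = -¼*5 = -5/4 ≈ -1.2500)
Z(v, U) = v + v² (Z(v, U) = v² + v = v + v²)
Z(u, 9)*((-13 + 69)/(74 + 64)) = (-5*(1 - 5/4)/4)*((-13 + 69)/(74 + 64)) = (-5/4*(-¼))*(56/138) = 5*(56*(1/138))/16 = (5/16)*(28/69) = 35/276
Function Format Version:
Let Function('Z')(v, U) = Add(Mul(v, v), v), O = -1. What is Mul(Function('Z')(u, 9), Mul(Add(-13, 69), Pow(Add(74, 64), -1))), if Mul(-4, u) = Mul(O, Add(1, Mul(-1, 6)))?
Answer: Rational(35, 276) ≈ 0.12681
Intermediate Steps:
u = Rational(-5, 4) (u = Mul(Rational(-1, 4), Mul(-1, Add(1, Mul(-1, 6)))) = Mul(Rational(-1, 4), Mul(-1, Add(1, -6))) = Mul(Rational(-1, 4), Mul(-1, -5)) = Mul(Rational(-1, 4), 5) = Rational(-5, 4) ≈ -1.2500)
Function('Z')(v, U) = Add(v, Pow(v, 2)) (Function('Z')(v, U) = Add(Pow(v, 2), v) = Add(v, Pow(v, 2)))
Mul(Function('Z')(u, 9), Mul(Add(-13, 69), Pow(Add(74, 64), -1))) = Mul(Mul(Rational(-5, 4), Add(1, Rational(-5, 4))), Mul(Add(-13, 69), Pow(Add(74, 64), -1))) = Mul(Mul(Rational(-5, 4), Rational(-1, 4)), Mul(56, Pow(138, -1))) = Mul(Rational(5, 16), Mul(56, Rational(1, 138))) = Mul(Rational(5, 16), Rational(28, 69)) = Rational(35, 276)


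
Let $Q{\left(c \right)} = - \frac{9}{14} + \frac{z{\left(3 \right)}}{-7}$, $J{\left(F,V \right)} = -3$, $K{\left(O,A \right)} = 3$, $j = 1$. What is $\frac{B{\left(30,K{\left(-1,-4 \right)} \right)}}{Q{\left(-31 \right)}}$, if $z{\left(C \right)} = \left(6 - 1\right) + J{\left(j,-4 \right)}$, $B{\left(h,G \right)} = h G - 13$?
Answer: $- \frac{1078}{13} \approx -82.923$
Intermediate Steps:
$B{\left(h,G \right)} = -13 + G h$ ($B{\left(h,G \right)} = G h - 13 = -13 + G h$)
$z{\left(C \right)} = 2$ ($z{\left(C \right)} = \left(6 - 1\right) - 3 = 5 - 3 = 2$)
$Q{\left(c \right)} = - \frac{13}{14}$ ($Q{\left(c \right)} = - \frac{9}{14} + \frac{2}{-7} = \left(-9\right) \frac{1}{14} + 2 \left(- \frac{1}{7}\right) = - \frac{9}{14} - \frac{2}{7} = - \frac{13}{14}$)
$\frac{B{\left(30,K{\left(-1,-4 \right)} \right)}}{Q{\left(-31 \right)}} = \frac{-13 + 3 \cdot 30}{- \frac{13}{14}} = \left(-13 + 90\right) \left(- \frac{14}{13}\right) = 77 \left(- \frac{14}{13}\right) = - \frac{1078}{13}$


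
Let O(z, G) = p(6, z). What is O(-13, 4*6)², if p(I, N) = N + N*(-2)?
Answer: 169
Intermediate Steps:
p(I, N) = -N (p(I, N) = N - 2*N = -N)
O(z, G) = -z
O(-13, 4*6)² = (-1*(-13))² = 13² = 169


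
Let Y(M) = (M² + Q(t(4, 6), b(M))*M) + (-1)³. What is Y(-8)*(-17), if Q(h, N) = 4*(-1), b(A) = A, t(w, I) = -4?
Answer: -1615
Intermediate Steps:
Q(h, N) = -4
Y(M) = -1 + M² - 4*M (Y(M) = (M² - 4*M) + (-1)³ = (M² - 4*M) - 1 = -1 + M² - 4*M)
Y(-8)*(-17) = (-1 + (-8)² - 4*(-8))*(-17) = (-1 + 64 + 32)*(-17) = 95*(-17) = -1615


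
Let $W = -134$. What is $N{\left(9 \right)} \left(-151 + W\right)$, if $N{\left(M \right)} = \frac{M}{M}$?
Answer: $-285$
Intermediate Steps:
$N{\left(M \right)} = 1$
$N{\left(9 \right)} \left(-151 + W\right) = 1 \left(-151 - 134\right) = 1 \left(-285\right) = -285$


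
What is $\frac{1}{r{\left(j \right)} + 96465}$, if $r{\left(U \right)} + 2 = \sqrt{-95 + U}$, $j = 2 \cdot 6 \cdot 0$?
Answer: $\frac{5077}{489742656} - \frac{i \sqrt{95}}{9305110464} \approx 1.0367 \cdot 10^{-5} - 1.0475 \cdot 10^{-9} i$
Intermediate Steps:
$j = 0$ ($j = 12 \cdot 0 = 0$)
$r{\left(U \right)} = -2 + \sqrt{-95 + U}$
$\frac{1}{r{\left(j \right)} + 96465} = \frac{1}{\left(-2 + \sqrt{-95 + 0}\right) + 96465} = \frac{1}{\left(-2 + \sqrt{-95}\right) + 96465} = \frac{1}{\left(-2 + i \sqrt{95}\right) + 96465} = \frac{1}{96463 + i \sqrt{95}}$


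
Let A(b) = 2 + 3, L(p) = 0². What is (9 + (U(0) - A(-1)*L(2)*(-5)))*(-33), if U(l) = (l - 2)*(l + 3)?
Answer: -99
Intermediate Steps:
L(p) = 0
A(b) = 5
U(l) = (-2 + l)*(3 + l)
(9 + (U(0) - A(-1)*L(2)*(-5)))*(-33) = (9 + ((-6 + 0 + 0²) - 5*0*(-5)))*(-33) = (9 + ((-6 + 0 + 0) - 0*(-5)))*(-33) = (9 + (-6 - 1*0))*(-33) = (9 + (-6 + 0))*(-33) = (9 - 6)*(-33) = 3*(-33) = -99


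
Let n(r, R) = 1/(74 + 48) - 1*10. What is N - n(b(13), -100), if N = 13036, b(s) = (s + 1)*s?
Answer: 1591611/122 ≈ 13046.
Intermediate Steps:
b(s) = s*(1 + s) (b(s) = (1 + s)*s = s*(1 + s))
n(r, R) = -1219/122 (n(r, R) = 1/122 - 10 = -1219/122)
N - n(b(13), -100) = 13036 - 1*(-1219/122) = 13036 + 1219/122 = 1591611/122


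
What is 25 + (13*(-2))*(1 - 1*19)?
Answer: 493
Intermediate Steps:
25 + (13*(-2))*(1 - 1*19) = 25 - 26*(1 - 19) = 25 - 26*(-18) = 25 + 468 = 493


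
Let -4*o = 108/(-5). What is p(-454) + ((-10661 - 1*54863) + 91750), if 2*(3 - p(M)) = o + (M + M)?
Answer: 266803/10 ≈ 26680.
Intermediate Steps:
o = 27/5 (o = -27/(-5) = -27*(-1)/5 = -¼*(-108/5) = 27/5 ≈ 5.4000)
p(M) = 3/10 - M (p(M) = 3 - (27/5 + (M + M))/2 = 3 - (27/5 + 2*M)/2 = 3 + (-27/10 - M) = 3/10 - M)
p(-454) + ((-10661 - 1*54863) + 91750) = (3/10 - 1*(-454)) + ((-10661 - 1*54863) + 91750) = (3/10 + 454) + ((-10661 - 54863) + 91750) = 4543/10 + (-65524 + 91750) = 4543/10 + 26226 = 266803/10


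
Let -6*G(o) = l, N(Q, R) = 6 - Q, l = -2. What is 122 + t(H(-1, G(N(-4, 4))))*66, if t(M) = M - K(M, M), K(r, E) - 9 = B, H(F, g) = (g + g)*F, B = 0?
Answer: -516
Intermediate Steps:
G(o) = ⅓ (G(o) = -⅙*(-2) = ⅓)
H(F, g) = 2*F*g (H(F, g) = (2*g)*F = 2*F*g)
K(r, E) = 9 (K(r, E) = 9 + 0 = 9)
t(M) = -9 + M (t(M) = M - 1*9 = M - 9 = -9 + M)
122 + t(H(-1, G(N(-4, 4))))*66 = 122 + (-9 + 2*(-1)*(⅓))*66 = 122 + (-9 - ⅔)*66 = 122 - 29/3*66 = 122 - 638 = -516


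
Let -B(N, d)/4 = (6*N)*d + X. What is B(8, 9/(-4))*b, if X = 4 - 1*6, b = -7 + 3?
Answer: -1760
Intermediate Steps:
b = -4
X = -2 (X = 4 - 6 = -2)
B(N, d) = 8 - 24*N*d (B(N, d) = -4*((6*N)*d - 2) = -4*(6*N*d - 2) = -4*(-2 + 6*N*d) = 8 - 24*N*d)
B(8, 9/(-4))*b = (8 - 24*8*9/(-4))*(-4) = (8 - 24*8*9*(-1/4))*(-4) = (8 - 24*8*(-9/4))*(-4) = (8 + 432)*(-4) = 440*(-4) = -1760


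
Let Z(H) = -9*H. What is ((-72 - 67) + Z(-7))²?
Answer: 5776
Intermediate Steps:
((-72 - 67) + Z(-7))² = ((-72 - 67) - 9*(-7))² = (-139 + 63)² = (-76)² = 5776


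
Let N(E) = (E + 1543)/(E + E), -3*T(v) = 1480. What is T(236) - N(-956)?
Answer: -2827999/5736 ≈ -493.03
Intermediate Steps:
T(v) = -1480/3 (T(v) = -⅓*1480 = -1480/3)
N(E) = (1543 + E)/(2*E) (N(E) = (1543 + E)/((2*E)) = (1543 + E)*(1/(2*E)) = (1543 + E)/(2*E))
T(236) - N(-956) = -1480/3 - (1543 - 956)/(2*(-956)) = -1480/3 - (-1)*587/(2*956) = -1480/3 - 1*(-587/1912) = -1480/3 + 587/1912 = -2827999/5736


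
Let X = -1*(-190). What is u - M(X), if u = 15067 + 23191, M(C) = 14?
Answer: 38244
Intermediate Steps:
X = 190
u = 38258
u - M(X) = 38258 - 1*14 = 38258 - 14 = 38244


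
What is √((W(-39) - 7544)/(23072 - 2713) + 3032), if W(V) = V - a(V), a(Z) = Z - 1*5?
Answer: √1256576800691/20359 ≈ 55.060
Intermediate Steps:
a(Z) = -5 + Z (a(Z) = Z - 5 = -5 + Z)
W(V) = 5 (W(V) = V - (-5 + V) = V + (5 - V) = 5)
√((W(-39) - 7544)/(23072 - 2713) + 3032) = √((5 - 7544)/(23072 - 2713) + 3032) = √(-7539/20359 + 3032) = √(61720949/20359) = √1256576800691/20359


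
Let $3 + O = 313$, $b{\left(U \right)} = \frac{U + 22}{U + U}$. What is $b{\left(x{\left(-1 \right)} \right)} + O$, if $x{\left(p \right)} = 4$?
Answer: $\frac{1253}{4} \approx 313.25$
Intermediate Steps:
$b{\left(U \right)} = \frac{22 + U}{2 U}$
$O = 310$ ($O = -3 + 313 = 310$)
$b{\left(x{\left(-1 \right)} \right)} + O = \frac{22 + 4}{2 \cdot 4} + 310 = \frac{1}{2} \cdot \frac{1}{4} \cdot 26 + 310 = \frac{13}{4} + 310 = \frac{1253}{4}$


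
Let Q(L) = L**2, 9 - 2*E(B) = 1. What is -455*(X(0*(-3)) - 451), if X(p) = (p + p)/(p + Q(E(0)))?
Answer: 205205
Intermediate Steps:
E(B) = 4 (E(B) = 9/2 - 1/2*1 = 9/2 - 1/2 = 4)
X(p) = 2*p/(16 + p) (X(p) = (p + p)/(p + 4**2) = (2*p)/(p + 16) = (2*p)/(16 + p) = 2*p/(16 + p))
-455*(X(0*(-3)) - 451) = -455*(2*(0*(-3))/(16 + 0*(-3)) - 451) = -455*(2*0/(16 + 0) - 451) = -455*(2*0/16 - 451) = -455*(2*0*(1/16) - 451) = -455*(0 - 451) = -455*(-451) = 205205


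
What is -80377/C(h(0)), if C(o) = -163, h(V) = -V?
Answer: 80377/163 ≈ 493.11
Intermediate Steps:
-80377/C(h(0)) = -80377/(-163) = -80377*(-1/163) = 80377/163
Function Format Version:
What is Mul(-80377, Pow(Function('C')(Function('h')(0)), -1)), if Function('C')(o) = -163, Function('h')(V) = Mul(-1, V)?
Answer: Rational(80377, 163) ≈ 493.11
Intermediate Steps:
Mul(-80377, Pow(Function('C')(Function('h')(0)), -1)) = Mul(-80377, Pow(-163, -1)) = Mul(-80377, Rational(-1, 163)) = Rational(80377, 163)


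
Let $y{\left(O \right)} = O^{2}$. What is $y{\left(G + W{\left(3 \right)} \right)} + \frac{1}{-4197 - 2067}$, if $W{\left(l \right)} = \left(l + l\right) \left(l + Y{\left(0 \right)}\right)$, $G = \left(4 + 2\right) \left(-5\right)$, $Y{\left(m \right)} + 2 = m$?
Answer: $\frac{3608063}{6264} \approx 576.0$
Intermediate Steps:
$Y{\left(m \right)} = -2 + m$
$G = -30$ ($G = 6 \left(-5\right) = -30$)
$W{\left(l \right)} = 2 l \left(-2 + l\right)$ ($W{\left(l \right)} = \left(l + l\right) \left(l + \left(-2 + 0\right)\right) = 2 l \left(l - 2\right) = 2 l \left(-2 + l\right)$)
$y{\left(G + W{\left(3 \right)} \right)} + \frac{1}{-4197 - 2067} = \left(-30 + 2 \cdot 3 \left(-2 + 3\right)\right)^{2} + \frac{1}{-4197 - 2067} = \left(-30 + 2 \cdot 3 \cdot 1\right)^{2} + \frac{1}{-6264} = \left(-30 + 6\right)^{2} - \frac{1}{6264} = \left(-24\right)^{2} - \frac{1}{6264} = 576 - \frac{1}{6264} = \frac{3608063}{6264}$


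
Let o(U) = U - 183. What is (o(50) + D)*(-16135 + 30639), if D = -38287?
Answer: -557243680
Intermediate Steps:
o(U) = -183 + U
(o(50) + D)*(-16135 + 30639) = ((-183 + 50) - 38287)*(-16135 + 30639) = (-133 - 38287)*14504 = -38420*14504 = -557243680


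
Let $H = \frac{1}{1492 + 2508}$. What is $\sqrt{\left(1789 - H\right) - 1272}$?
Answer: $\frac{\sqrt{20679990}}{200} \approx 22.738$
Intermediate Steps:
$H = \frac{1}{4000} \approx 0.00025$
$\sqrt{\left(1789 - H\right) - 1272} = \sqrt{\left(1789 - \frac{1}{4000}\right) - 1272} = \sqrt{\frac{7155999}{4000} - 1272} = \sqrt{\frac{2067999}{4000}} = \frac{\sqrt{20679990}}{200}$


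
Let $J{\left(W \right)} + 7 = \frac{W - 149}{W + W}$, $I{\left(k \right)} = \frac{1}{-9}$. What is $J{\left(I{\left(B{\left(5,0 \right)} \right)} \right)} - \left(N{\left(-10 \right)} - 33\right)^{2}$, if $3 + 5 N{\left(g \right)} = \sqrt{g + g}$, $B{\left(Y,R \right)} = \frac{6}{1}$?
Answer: $- \frac{11604}{25} + \frac{672 i \sqrt{5}}{25} \approx -464.16 + 60.106 i$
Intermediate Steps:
$B{\left(Y,R \right)} = 6$ ($B{\left(Y,R \right)} = 6 \cdot 1 = 6$)
$I{\left(k \right)} = - \frac{1}{9}$
$J{\left(W \right)} = -7 + \frac{-149 + W}{2 W}$ ($J{\left(W \right)} = -7 + \frac{W - 149}{W + W} = -7 + \frac{-149 + W}{2 W}$)
$N{\left(g \right)} = - \frac{3}{5} + \frac{\sqrt{2} \sqrt{g}}{5}$ ($N{\left(g \right)} = - \frac{3}{5} + \frac{\sqrt{g + g}}{5} = - \frac{3}{5} + \frac{\sqrt{2 g}}{5} = - \frac{3}{5} + \frac{\sqrt{2} \sqrt{g}}{5}$)
$J{\left(I{\left(B{\left(5,0 \right)} \right)} \right)} - \left(N{\left(-10 \right)} - 33\right)^{2} = \frac{-149 - - \frac{13}{9}}{2 \left(- \frac{1}{9}\right)} - \left(\left(- \frac{3}{5} + \frac{\sqrt{2} \sqrt{-10}}{5}\right) - 33\right)^{2} = \frac{1}{2} \left(-9\right) \left(-149 + \frac{13}{9}\right) - \left(\left(- \frac{3}{5} + \frac{\sqrt{2} i \sqrt{10}}{5}\right) - 33\right)^{2} = \frac{1}{2} \left(-9\right) \left(- \frac{1328}{9}\right) - \left(\left(- \frac{3}{5} + \frac{2 i \sqrt{5}}{5}\right) - 33\right)^{2} = 664 - \left(- \frac{168}{5} + \frac{2 i \sqrt{5}}{5}\right)^{2}$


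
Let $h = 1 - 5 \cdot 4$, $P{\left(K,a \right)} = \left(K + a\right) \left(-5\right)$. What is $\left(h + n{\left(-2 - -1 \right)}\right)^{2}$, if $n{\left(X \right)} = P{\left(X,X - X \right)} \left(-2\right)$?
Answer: $841$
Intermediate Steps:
$P{\left(K,a \right)} = - 5 K - 5 a$
$n{\left(X \right)} = 10 X$ ($n{\left(X \right)} = \left(- 5 X - 5 \left(X - X\right)\right) \left(-2\right) = \left(- 5 X - 0\right) \left(-2\right) = \left(- 5 X + 0\right) \left(-2\right) = - 5 X \left(-2\right) = 10 X$)
$h = -19$ ($h = 1 - 20 = -19$)
$\left(h + n{\left(-2 - -1 \right)}\right)^{2} = \left(-19 + 10 \left(-2 - -1\right)\right)^{2} = \left(-19 + 10 \left(-2 + 1\right)\right)^{2} = \left(-19 + 10 \left(-1\right)\right)^{2} = \left(-19 - 10\right)^{2} = \left(-29\right)^{2} = 841$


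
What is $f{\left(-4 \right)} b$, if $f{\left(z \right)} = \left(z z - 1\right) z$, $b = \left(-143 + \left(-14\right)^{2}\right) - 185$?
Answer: $7920$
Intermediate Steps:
$b = -132$ ($b = \left(-143 + 196\right) - 185 = 53 - 185 = -132$)
$f{\left(z \right)} = z \left(-1 + z^{2}\right)$ ($f{\left(z \right)} = \left(z^{2} - 1\right) z = \left(-1 + z^{2}\right) z = z \left(-1 + z^{2}\right)$)
$f{\left(-4 \right)} b = \left(\left(-4\right)^{3} - -4\right) \left(-132\right) = \left(-64 + 4\right) \left(-132\right) = \left(-60\right) \left(-132\right) = 7920$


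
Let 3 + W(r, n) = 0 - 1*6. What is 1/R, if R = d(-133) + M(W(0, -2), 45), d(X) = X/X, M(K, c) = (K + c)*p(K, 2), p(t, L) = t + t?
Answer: -1/647 ≈ -0.0015456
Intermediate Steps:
p(t, L) = 2*t
W(r, n) = -9 (W(r, n) = -3 + (0 - 1*6) = -3 + (0 - 6) = -3 - 6 = -9)
M(K, c) = 2*K*(K + c) (M(K, c) = (K + c)*(2*K) = 2*K*(K + c))
d(X) = 1
R = -647 (R = 1 + 2*(-9)*(-9 + 45) = 1 + 2*(-9)*36 = 1 - 648 = -647)
1/R = 1/(-647) = -1/647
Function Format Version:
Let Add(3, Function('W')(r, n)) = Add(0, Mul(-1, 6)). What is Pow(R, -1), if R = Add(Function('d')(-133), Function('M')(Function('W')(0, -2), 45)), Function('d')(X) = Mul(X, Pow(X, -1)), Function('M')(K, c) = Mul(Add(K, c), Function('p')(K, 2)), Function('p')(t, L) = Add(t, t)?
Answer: Rational(-1, 647) ≈ -0.0015456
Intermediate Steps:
Function('p')(t, L) = Mul(2, t)
Function('W')(r, n) = -9 (Function('W')(r, n) = Add(-3, Add(0, Mul(-1, 6))) = Add(-3, Add(0, -6)) = Add(-3, -6) = -9)
Function('M')(K, c) = Mul(2, K, Add(K, c)) (Function('M')(K, c) = Mul(Add(K, c), Mul(2, K)) = Mul(2, K, Add(K, c)))
Function('d')(X) = 1
R = -647 (R = Add(1, Mul(2, -9, Add(-9, 45))) = Add(1, Mul(2, -9, 36)) = Add(1, -648) = -647)
Pow(R, -1) = Pow(-647, -1) = Rational(-1, 647)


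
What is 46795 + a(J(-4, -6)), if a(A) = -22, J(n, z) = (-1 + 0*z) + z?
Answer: 46773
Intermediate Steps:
J(n, z) = -1 + z (J(n, z) = (-1 + 0) + z = -1 + z)
46795 + a(J(-4, -6)) = 46795 - 22 = 46773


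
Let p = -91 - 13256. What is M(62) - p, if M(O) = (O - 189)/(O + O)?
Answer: 1654901/124 ≈ 13346.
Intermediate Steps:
p = -13347
M(O) = (-189 + O)/(2*O) (M(O) = (-189 + O)/((2*O)) = (-189 + O)*(1/(2*O)) = (-189 + O)/(2*O))
M(62) - p = (½)*(-189 + 62)/62 - 1*(-13347) = (½)*(1/62)*(-127) + 13347 = -127/124 + 13347 = 1654901/124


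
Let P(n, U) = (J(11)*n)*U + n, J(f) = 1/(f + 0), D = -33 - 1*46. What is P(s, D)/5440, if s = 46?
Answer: -23/440 ≈ -0.052273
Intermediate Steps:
D = -79 (D = -33 - 46 = -79)
J(f) = 1/f
P(n, U) = n + U*n/11 (P(n, U) = (n/11)*U + n = U*n/11 + n = n + U*n/11)
P(s, D)/5440 = ((1/11)*46*(11 - 79))/5440 = ((1/11)*46*(-68))*(1/5440) = -3128/11*1/5440 = -23/440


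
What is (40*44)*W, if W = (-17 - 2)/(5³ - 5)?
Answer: -836/3 ≈ -278.67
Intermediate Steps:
W = -19/120 (W = -19/(125 - 5) = -19/120 ≈ -0.15833)
(40*44)*W = (40*44)*(-19/120) = 1760*(-19/120) = -836/3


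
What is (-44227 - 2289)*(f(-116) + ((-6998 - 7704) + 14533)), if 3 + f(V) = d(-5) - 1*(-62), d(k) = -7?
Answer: 5442372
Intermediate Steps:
f(V) = 52 (f(V) = -3 + (-7 - 1*(-62)) = -3 + (-7 + 62) = -3 + 55 = 52)
(-44227 - 2289)*(f(-116) + ((-6998 - 7704) + 14533)) = (-44227 - 2289)*(52 + ((-6998 - 7704) + 14533)) = -46516*(52 + (-14702 + 14533)) = -46516*(52 - 169) = -46516*(-117) = 5442372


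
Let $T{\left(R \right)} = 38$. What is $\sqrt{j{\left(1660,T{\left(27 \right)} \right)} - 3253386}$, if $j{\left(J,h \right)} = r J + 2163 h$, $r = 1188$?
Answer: $2 i \sqrt{299778} \approx 1095.0 i$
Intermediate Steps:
$j{\left(J,h \right)} = 1188 J + 2163 h$
$\sqrt{j{\left(1660,T{\left(27 \right)} \right)} - 3253386} = \sqrt{\left(1188 \cdot 1660 + 2163 \cdot 38\right) - 3253386} = \sqrt{\left(1972080 + 82194\right) - 3253386} = \sqrt{2054274 - 3253386} = \sqrt{-1199112} = 2 i \sqrt{299778}$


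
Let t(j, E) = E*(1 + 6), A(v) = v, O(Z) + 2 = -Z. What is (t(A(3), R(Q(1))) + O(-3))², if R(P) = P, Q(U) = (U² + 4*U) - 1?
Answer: 841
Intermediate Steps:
O(Z) = -2 - Z
Q(U) = -1 + U² + 4*U
t(j, E) = 7*E (t(j, E) = E*7 = 7*E)
(t(A(3), R(Q(1))) + O(-3))² = (7*(-1 + 1² + 4*1) + (-2 - 1*(-3)))² = (7*(-1 + 1 + 4) + (-2 + 3))² = (7*4 + 1)² = (28 + 1)² = 29² = 841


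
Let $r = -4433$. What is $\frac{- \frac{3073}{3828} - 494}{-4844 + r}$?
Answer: $\frac{1894105}{35512356} \approx 0.053337$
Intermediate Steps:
$\frac{- \frac{3073}{3828} - 494}{-4844 + r} = \frac{- \frac{3073}{3828} - 494}{-4844 - 4433} = \frac{\left(-3073\right) \frac{1}{3828} - 494}{-9277} = \left(- \frac{3073}{3828} - 494\right) \left(- \frac{1}{9277}\right) = \left(- \frac{1894105}{3828}\right) \left(- \frac{1}{9277}\right) = \frac{1894105}{35512356}$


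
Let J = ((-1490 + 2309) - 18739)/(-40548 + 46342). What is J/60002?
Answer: -4480/86912897 ≈ -5.1546e-5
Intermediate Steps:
J = -8960/2897 (J = (819 - 18739)/5794 = -17920*1/5794 = -8960/2897 ≈ -3.0929)
J/60002 = -8960/2897/60002 = -8960/2897*1/60002 = -4480/86912897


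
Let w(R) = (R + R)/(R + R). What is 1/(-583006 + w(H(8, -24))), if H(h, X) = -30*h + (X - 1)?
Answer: -1/583005 ≈ -1.7153e-6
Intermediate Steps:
H(h, X) = -1 + X - 30*h (H(h, X) = -30*h + (-1 + X) = -1 + X - 30*h)
w(R) = 1 (w(R) = (2*R)/((2*R)) = (2*R)*(1/(2*R)) = 1)
1/(-583006 + w(H(8, -24))) = 1/(-583006 + 1) = 1/(-583005) = -1/583005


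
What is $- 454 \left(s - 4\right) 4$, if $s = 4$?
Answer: $0$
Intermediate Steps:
$- 454 \left(s - 4\right) 4 = - 454 \left(4 - 4\right) 4 = - 454 \cdot 0 \cdot 4 = \left(-454\right) 0 = 0$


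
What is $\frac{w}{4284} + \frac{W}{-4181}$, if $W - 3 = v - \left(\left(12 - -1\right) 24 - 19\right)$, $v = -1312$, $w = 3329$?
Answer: $\frac{20781517}{17911404} \approx 1.1602$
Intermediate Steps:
$W = -1602$ ($W = 3 - \left(1293 + \left(12 - -1\right) 24\right) = 3 - \left(1293 + \left(12 + 1\right) 24\right) = 3 - \left(1293 + 312\right) = 3 - 1605 = -1602$)
$\frac{w}{4284} + \frac{W}{-4181} = \frac{3329}{4284} - \frac{1602}{-4181} = 3329 \cdot \frac{1}{4284} - - \frac{1602}{4181} = \frac{3329}{4284} + \frac{1602}{4181} = \frac{20781517}{17911404}$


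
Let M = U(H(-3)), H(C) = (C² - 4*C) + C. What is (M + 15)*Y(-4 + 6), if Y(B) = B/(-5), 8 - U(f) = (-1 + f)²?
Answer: 532/5 ≈ 106.40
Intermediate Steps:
H(C) = C² - 3*C
U(f) = 8 - (-1 + f)²
Y(B) = -B/5 (Y(B) = B*(-⅕) = -B/5)
M = -281 (M = 8 - (-1 - 3*(-3 - 3))² = 8 - (-1 - 3*(-6))² = 8 - (-1 + 18)² = 8 - 1*17² = 8 - 1*289 = 8 - 289 = -281)
(M + 15)*Y(-4 + 6) = (-281 + 15)*(-(-4 + 6)/5) = -(-266)*2/5 = -266*(-⅖) = 532/5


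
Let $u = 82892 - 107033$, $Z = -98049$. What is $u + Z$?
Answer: $-122190$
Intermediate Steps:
$u = -24141$ ($u = 82892 - 107033 = -24141$)
$u + Z = -24141 - 98049 = -122190$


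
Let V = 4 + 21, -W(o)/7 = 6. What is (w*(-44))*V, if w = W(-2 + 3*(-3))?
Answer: 46200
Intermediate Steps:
W(o) = -42 (W(o) = -7*6 = -42)
w = -42
V = 25
(w*(-44))*V = -42*(-44)*25 = 1848*25 = 46200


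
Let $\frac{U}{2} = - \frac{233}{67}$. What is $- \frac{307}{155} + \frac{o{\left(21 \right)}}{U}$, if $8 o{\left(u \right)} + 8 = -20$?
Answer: $- \frac{213429}{144460} \approx -1.4774$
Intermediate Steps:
$U = - \frac{466}{67}$ ($U = 2 \left(- \frac{233}{67}\right) = - \frac{466}{67} \approx -6.9552$)
$o{\left(u \right)} = - \frac{7}{2}$ ($o{\left(u \right)} = -1 + \frac{1}{8} \left(-20\right) = -1 - \frac{5}{2} = - \frac{7}{2}$)
$- \frac{307}{155} + \frac{o{\left(21 \right)}}{U} = - \frac{307}{155} - \frac{7}{2 \left(- \frac{466}{67}\right)} = \left(-307\right) \frac{1}{155} - - \frac{469}{932} = - \frac{307}{155} + \frac{469}{932} = - \frac{213429}{144460}$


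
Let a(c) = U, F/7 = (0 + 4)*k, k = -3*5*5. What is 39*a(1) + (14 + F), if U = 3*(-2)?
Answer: -2320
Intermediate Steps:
k = -75 (k = -15*5 = -75)
F = -2100 (F = 7*((0 + 4)*(-75)) = 7*(4*(-75)) = 7*(-300) = -2100)
U = -6
a(c) = -6
39*a(1) + (14 + F) = 39*(-6) + (14 - 2100) = -234 - 2086 = -2320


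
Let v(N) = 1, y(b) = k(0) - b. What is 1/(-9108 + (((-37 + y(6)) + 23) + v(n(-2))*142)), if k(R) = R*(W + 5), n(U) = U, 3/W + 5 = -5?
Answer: -1/8986 ≈ -0.00011128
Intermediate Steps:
W = -3/10 (W = 3/(-5 - 5) = 3/(-10) = 3*(-⅒) = -3/10 ≈ -0.30000)
k(R) = 47*R/10 (k(R) = R*(-3/10 + 5) = R*(47/10) = 47*R/10)
y(b) = -b (y(b) = (47/10)*0 - b = 0 - b = -b)
1/(-9108 + (((-37 + y(6)) + 23) + v(n(-2))*142)) = 1/(-9108 + (((-37 - 1*6) + 23) + 1*142)) = 1/(-9108 + (((-37 - 6) + 23) + 142)) = 1/(-9108 + ((-43 + 23) + 142)) = 1/(-9108 + (-20 + 142)) = 1/(-9108 + 122) = 1/(-8986) = -1/8986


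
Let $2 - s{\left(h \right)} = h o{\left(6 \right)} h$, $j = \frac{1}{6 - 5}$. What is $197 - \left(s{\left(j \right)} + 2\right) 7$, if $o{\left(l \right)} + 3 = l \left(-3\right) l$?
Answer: $-608$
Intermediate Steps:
$o{\left(l \right)} = -3 - 3 l^{2}$ ($o{\left(l \right)} = -3 + l \left(-3\right) l = -3 + - 3 l l = -3 - 3 l^{2}$)
$j = 1$ ($j = 1^{-1} = 1$)
$s{\left(h \right)} = 2 + 111 h^{2}$ ($s{\left(h \right)} = 2 - h \left(-3 - 3 \cdot 6^{2}\right) h = 2 - h \left(-3 - 108\right) h = 2 - h \left(-111\right) h = 2 - - 111 h h = 2 - - 111 h^{2} = 2 + 111 h^{2}$)
$197 - \left(s{\left(j \right)} + 2\right) 7 = 197 - \left(\left(2 + 111 \cdot 1^{2}\right) + 2\right) 7 = 197 - \left(\left(2 + 111 \cdot 1\right) + 2\right) 7 = 197 - \left(\left(2 + 111\right) + 2\right) 7 = 197 - \left(113 + 2\right) 7 = 197 - 115 \cdot 7 = 197 - 805 = -608$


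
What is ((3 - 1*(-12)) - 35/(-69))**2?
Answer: 1144900/4761 ≈ 240.47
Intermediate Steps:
((3 - 1*(-12)) - 35/(-69))**2 = ((3 + 12) - 35*(-1/69))**2 = (15 + 35/69)**2 = (1070/69)**2 = 1144900/4761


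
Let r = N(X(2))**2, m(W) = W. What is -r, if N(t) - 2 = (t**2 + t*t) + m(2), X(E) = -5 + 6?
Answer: -36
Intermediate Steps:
X(E) = 1
N(t) = 4 + 2*t**2 (N(t) = 2 + ((t**2 + t*t) + 2) = 2 + ((t**2 + t**2) + 2) = 2 + (2*t**2 + 2) = 2 + (2 + 2*t**2) = 4 + 2*t**2)
r = 36 (r = (4 + 2*1**2)**2 = (4 + 2*1)**2 = (4 + 2)**2 = 6**2 = 36)
-r = -1*36 = -36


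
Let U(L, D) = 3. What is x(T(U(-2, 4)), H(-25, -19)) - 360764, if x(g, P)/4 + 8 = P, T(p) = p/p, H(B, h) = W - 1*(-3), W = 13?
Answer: -360732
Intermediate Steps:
H(B, h) = 16 (H(B, h) = 13 - 1*(-3) = 13 + 3 = 16)
T(p) = 1
x(g, P) = -32 + 4*P
x(T(U(-2, 4)), H(-25, -19)) - 360764 = (-32 + 4*16) - 360764 = (-32 + 64) - 360764 = 32 - 360764 = -360732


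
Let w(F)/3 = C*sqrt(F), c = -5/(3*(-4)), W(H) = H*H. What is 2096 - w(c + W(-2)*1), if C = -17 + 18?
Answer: 2096 - sqrt(159)/2 ≈ 2089.7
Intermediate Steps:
W(H) = H**2
C = 1
c = 5/12 (c = -5/(-12) = -5*(-1/12) = 5/12 ≈ 0.41667)
w(F) = 3*sqrt(F) (w(F) = 3*(1*sqrt(F)) = 3*sqrt(F))
2096 - w(c + W(-2)*1) = 2096 - 3*sqrt(5/12 + (-2)**2*1) = 2096 - 3*sqrt(5/12 + 4*1) = 2096 - 3*sqrt(5/12 + 4) = 2096 - 3*sqrt(53/12) = 2096 - 3*sqrt(159)/6 = 2096 - sqrt(159)/2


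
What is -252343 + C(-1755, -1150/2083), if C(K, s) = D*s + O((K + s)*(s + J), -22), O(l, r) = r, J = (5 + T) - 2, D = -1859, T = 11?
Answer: -523538445/2083 ≈ -2.5134e+5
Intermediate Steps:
J = 14 (J = (5 + 11) - 2 = 16 - 2 = 14)
C(K, s) = -22 - 1859*s (C(K, s) = -1859*s - 22 = -22 - 1859*s)
-252343 + C(-1755, -1150/2083) = -252343 + (-22 - (-2137850)/2083) = -252343 + (-22 - 1859*(-1150/2083)) = -252343 + (-22 + 2137850/2083) = -252343 + 2092024/2083 = -523538445/2083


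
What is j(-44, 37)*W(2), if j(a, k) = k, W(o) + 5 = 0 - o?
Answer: -259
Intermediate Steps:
W(o) = -5 - o (W(o) = -5 + (0 - o) = -5 - o)
j(-44, 37)*W(2) = 37*(-5 - 1*2) = 37*(-5 - 2) = 37*(-7) = -259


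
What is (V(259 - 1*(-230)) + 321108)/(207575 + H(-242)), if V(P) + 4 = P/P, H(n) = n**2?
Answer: 107035/88713 ≈ 1.2065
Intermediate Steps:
V(P) = -3 (V(P) = -4 + P/P = -4 + 1 = -3)
(V(259 - 1*(-230)) + 321108)/(207575 + H(-242)) = (-3 + 321108)/(207575 + (-242)**2) = 321105/(207575 + 58564) = 321105/266139 = 321105*(1/266139) = 107035/88713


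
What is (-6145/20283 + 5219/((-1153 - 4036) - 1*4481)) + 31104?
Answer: 6100467838313/196136610 ≈ 31103.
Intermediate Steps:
(-6145/20283 + 5219/((-1153 - 4036) - 1*4481)) + 31104 = (-6145*1/20283 + 5219/(-5189 - 4481)) + 31104 = (-6145/20283 + 5219/(-9670)) + 31104 = (-6145/20283 + 5219*(-1/9670)) + 31104 = (-6145/20283 - 5219/9670) + 31104 = -165279127/196136610 + 31104 = 6100467838313/196136610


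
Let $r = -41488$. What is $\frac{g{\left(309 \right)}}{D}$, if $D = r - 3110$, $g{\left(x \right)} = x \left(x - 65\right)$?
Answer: $- \frac{12566}{7433} \approx -1.6906$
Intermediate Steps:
$g{\left(x \right)} = x \left(-65 + x\right)$
$D = -44598$ ($D = -41488 - 3110 = -44598$)
$\frac{g{\left(309 \right)}}{D} = \frac{309 \left(-65 + 309\right)}{-44598} = 309 \cdot 244 \left(- \frac{1}{44598}\right) = 75396 \left(- \frac{1}{44598}\right) = - \frac{12566}{7433}$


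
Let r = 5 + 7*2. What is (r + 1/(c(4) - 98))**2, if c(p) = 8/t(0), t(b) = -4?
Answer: 3606201/10000 ≈ 360.62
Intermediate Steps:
r = 19 (r = 5 + 14 = 19)
c(p) = -2 (c(p) = 8/(-4) = 8*(-1/4) = -2)
(r + 1/(c(4) - 98))**2 = (19 + 1/(-2 - 98))**2 = (19 + 1/(-100))**2 = (19 - 1/100)**2 = (1899/100)**2 = 3606201/10000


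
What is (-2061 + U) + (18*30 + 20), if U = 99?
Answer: -1402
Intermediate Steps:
(-2061 + U) + (18*30 + 20) = (-2061 + 99) + (18*30 + 20) = -1962 + (540 + 20) = -1962 + 560 = -1402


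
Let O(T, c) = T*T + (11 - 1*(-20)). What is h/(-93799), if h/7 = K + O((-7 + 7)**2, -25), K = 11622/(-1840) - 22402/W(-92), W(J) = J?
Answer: -1727103/86295080 ≈ -0.020014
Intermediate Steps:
K = 218209/920 (K = 11622/(-1840) - 22402/(-92) = 11622*(-1/1840) - 22402*(-1/92) = -5811/920 + 487/2 = 218209/920 ≈ 237.18)
O(T, c) = 31 + T**2 (O(T, c) = T**2 + (11 + 20) = T**2 + 31 = 31 + T**2)
h = 1727103/920 (h = 7*(218209/920 + (31 + ((-7 + 7)**2)**2)) = 7*(218209/920 + (31 + (0**2)**2)) = 7*(218209/920 + (31 + 0**2)) = 7*(218209/920 + (31 + 0)) = 7*(218209/920 + 31) = 7*(246729/920) = 1727103/920 ≈ 1877.3)
h/(-93799) = (1727103/920)/(-93799) = (1727103/920)*(-1/93799) = -1727103/86295080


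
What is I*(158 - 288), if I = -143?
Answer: 18590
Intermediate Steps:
I*(158 - 288) = -143*(158 - 288) = -143*(-130) = 18590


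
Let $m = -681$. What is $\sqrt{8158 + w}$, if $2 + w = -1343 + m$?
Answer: $2 \sqrt{1533} \approx 78.307$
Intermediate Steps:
$w = -2026$ ($w = -2 - 2024 = -2026$)
$\sqrt{8158 + w} = \sqrt{8158 - 2026} = \sqrt{6132} = 2 \sqrt{1533}$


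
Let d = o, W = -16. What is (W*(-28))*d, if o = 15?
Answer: 6720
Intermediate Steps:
d = 15
(W*(-28))*d = -16*(-28)*15 = 448*15 = 6720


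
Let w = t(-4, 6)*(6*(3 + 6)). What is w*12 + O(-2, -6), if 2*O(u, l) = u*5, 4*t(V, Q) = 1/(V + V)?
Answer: -101/4 ≈ -25.250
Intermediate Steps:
t(V, Q) = 1/(8*V) (t(V, Q) = 1/(4*(V + V)) = 1/(4*((2*V))) = (1/(2*V))/4 = 1/(8*V))
O(u, l) = 5*u/2 (O(u, l) = (u*5)/2 = (5*u)/2 = 5*u/2)
w = -27/16 (w = ((1/8)/(-4))*(6*(3 + 6)) = ((1/8)*(-1/4))*(6*9) = -1/32*54 = -27/16 ≈ -1.6875)
w*12 + O(-2, -6) = -27/16*12 + (5/2)*(-2) = -81/4 - 5 = -101/4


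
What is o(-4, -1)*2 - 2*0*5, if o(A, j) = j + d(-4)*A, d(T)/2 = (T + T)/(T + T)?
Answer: -18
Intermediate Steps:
d(T) = 2 (d(T) = 2*((T + T)/(T + T)) = 2*((2*T)/((2*T))) = 2*((2*T)*(1/(2*T))) = 2*1 = 2)
o(A, j) = j + 2*A
o(-4, -1)*2 - 2*0*5 = (-1 + 2*(-4))*2 - 2*0*5 = (-1 - 8)*2 + 0*5 = -9*2 + 0 = -18 + 0 = -18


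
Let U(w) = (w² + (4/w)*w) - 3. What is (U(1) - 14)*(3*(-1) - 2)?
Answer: 60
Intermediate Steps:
U(w) = 1 + w² (U(w) = (w² + 4) - 3 = (4 + w²) - 3 = 1 + w²)
(U(1) - 14)*(3*(-1) - 2) = ((1 + 1²) - 14)*(3*(-1) - 2) = ((1 + 1) - 14)*(-3 - 2) = (2 - 14)*(-5) = -12*(-5) = 60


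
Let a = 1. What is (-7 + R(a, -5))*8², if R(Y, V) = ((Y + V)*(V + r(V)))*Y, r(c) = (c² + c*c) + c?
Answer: -10688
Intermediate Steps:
r(c) = c + 2*c² (r(c) = (c² + c²) + c = 2*c² + c = c + 2*c²)
R(Y, V) = Y*(V + Y)*(V + V*(1 + 2*V)) (R(Y, V) = ((Y + V)*(V + V*(1 + 2*V)))*Y = ((V + Y)*(V + V*(1 + 2*V)))*Y = Y*(V + Y)*(V + V*(1 + 2*V)))
(-7 + R(a, -5))*8² = (-7 + 2*(-5)*1*(-5 + 1 + (-5)² - 5*1))*8² = (-7 + 2*(-5)*1*(-5 + 1 + 25 - 5))*64 = (-7 + 2*(-5)*1*16)*64 = (-7 - 160)*64 = -167*64 = -10688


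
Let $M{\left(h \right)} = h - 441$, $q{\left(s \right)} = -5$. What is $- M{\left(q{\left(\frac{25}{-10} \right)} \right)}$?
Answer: $446$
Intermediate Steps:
$M{\left(h \right)} = -441 + h$
$- M{\left(q{\left(\frac{25}{-10} \right)} \right)} = - (-441 - 5) = \left(-1\right) \left(-446\right) = 446$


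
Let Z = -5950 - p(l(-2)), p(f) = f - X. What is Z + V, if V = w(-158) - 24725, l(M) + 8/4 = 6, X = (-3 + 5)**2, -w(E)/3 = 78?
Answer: -30909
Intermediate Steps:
w(E) = -234 (w(E) = -3*78 = -234)
X = 4 (X = 2**2 = 4)
l(M) = 4 (l(M) = -2 + 6 = 4)
p(f) = -4 + f (p(f) = f - 1*4 = f - 4 = -4 + f)
V = -24959 (V = -234 - 24725 = -24959)
Z = -5950 (Z = -5950 - (-4 + 4) = -5950 - 1*0 = -5950 + 0 = -5950)
Z + V = -5950 - 24959 = -30909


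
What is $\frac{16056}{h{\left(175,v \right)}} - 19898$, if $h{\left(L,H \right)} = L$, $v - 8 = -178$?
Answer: $- \frac{3466094}{175} \approx -19806.0$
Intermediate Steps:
$v = -170$ ($v = 8 - 178 = -170$)
$\frac{16056}{h{\left(175,v \right)}} - 19898 = \frac{16056}{175} - 19898 = - \frac{3466094}{175}$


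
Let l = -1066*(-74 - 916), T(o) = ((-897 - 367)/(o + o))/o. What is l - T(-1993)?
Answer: 4191862192292/3972049 ≈ 1.0553e+6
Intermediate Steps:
T(o) = -632/o**2 (T(o) = (-1264*1/(2*o))/o = (-632/o)/o = -632/o**2)
l = 1055340 (l = -1066*(-990) = 1055340)
l - T(-1993) = 1055340 - (-632)/(-1993)**2 = 1055340 - (-632)/3972049 = 1055340 - 1*(-632/3972049) = 1055340 + 632/3972049 = 4191862192292/3972049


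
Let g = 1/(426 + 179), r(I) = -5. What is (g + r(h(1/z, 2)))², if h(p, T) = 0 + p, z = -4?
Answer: 9144576/366025 ≈ 24.983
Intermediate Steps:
h(p, T) = p
g = 1/605 ≈ 0.0016529
(g + r(h(1/z, 2)))² = (1/605 - 5)² = (-3024/605)² = 9144576/366025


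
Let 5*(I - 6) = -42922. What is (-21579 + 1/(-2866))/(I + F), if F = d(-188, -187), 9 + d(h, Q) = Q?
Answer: 309227075/125737152 ≈ 2.4593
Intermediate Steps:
I = -42892/5 (I = 6 + (⅕)*(-42922) = 6 - 42922/5 = -42892/5 ≈ -8578.4)
d(h, Q) = -9 + Q
F = -196 (F = -9 - 187 = -196)
(-21579 + 1/(-2866))/(I + F) = (-21579 + 1/(-2866))/(-42892/5 - 196) = (-21579 - 1/2866)/(-43872/5) = -61845415/2866*(-5/43872) = 309227075/125737152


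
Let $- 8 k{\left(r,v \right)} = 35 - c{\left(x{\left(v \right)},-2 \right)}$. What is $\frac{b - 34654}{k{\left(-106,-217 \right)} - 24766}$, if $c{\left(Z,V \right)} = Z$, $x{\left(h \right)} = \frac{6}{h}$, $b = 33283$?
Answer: $\frac{2380056}{43001377} \approx 0.055348$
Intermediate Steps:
$k{\left(r,v \right)} = - \frac{35}{8} + \frac{3}{4 v}$ ($k{\left(r,v \right)} = - \frac{35 - \frac{6}{v}}{8} = - \frac{35}{8} + \frac{3}{4 v}$)
$\frac{b - 34654}{k{\left(-106,-217 \right)} - 24766} = \frac{33283 - 34654}{\frac{6 - -7595}{8 \left(-217\right)} - 24766} = - \frac{1371}{\frac{1}{8} \left(- \frac{1}{217}\right) \left(6 + 7595\right) - 24766} = - \frac{1371}{\frac{1}{8} \left(- \frac{1}{217}\right) 7601 - 24766} = - \frac{1371}{- \frac{7601}{1736} - 24766} = - \frac{1371}{- \frac{43001377}{1736}} = \left(-1371\right) \left(- \frac{1736}{43001377}\right) = \frac{2380056}{43001377}$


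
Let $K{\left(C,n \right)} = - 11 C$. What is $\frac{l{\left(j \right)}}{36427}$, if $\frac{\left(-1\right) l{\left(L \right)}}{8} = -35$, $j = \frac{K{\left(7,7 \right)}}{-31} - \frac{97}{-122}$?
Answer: $\frac{280}{36427} \approx 0.0076866$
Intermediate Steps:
$j = \frac{12401}{3782}$ ($j = \frac{\left(-11\right) 7}{-31} - \frac{97}{-122} = \left(-77\right) \left(- \frac{1}{31}\right) - - \frac{97}{122} = \frac{77}{31} + \frac{97}{122} = \frac{12401}{3782} \approx 3.279$)
$l{\left(L \right)} = 280$ ($l{\left(L \right)} = \left(-8\right) \left(-35\right) = 280$)
$\frac{l{\left(j \right)}}{36427} = \frac{280}{36427}$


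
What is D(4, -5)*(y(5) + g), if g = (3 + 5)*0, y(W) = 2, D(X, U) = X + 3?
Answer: 14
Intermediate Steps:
D(X, U) = 3 + X
g = 0 (g = 8*0 = 0)
D(4, -5)*(y(5) + g) = (3 + 4)*(2 + 0) = 7*2 = 14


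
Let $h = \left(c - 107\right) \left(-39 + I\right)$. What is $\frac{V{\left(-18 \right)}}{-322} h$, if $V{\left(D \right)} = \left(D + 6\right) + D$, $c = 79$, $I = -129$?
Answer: $\frac{10080}{23} \approx 438.26$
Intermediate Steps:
$V{\left(D \right)} = 6 + 2 D$ ($V{\left(D \right)} = \left(6 + D\right) + D = 6 + 2 D$)
$h = 4704$ ($h = \left(79 - 107\right) \left(-39 - 129\right) = \left(-28\right) \left(-168\right) = 4704$)
$\frac{V{\left(-18 \right)}}{-322} h = \frac{6 + 2 \left(-18\right)}{-322} \cdot 4704 = \left(6 - 36\right) \left(- \frac{1}{322}\right) 4704 = \left(-30\right) \left(- \frac{1}{322}\right) 4704 = \frac{15}{161} \cdot 4704 = \frac{10080}{23}$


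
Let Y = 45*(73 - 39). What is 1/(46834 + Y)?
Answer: 1/48364 ≈ 2.0677e-5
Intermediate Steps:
Y = 1530 (Y = 45*34 = 1530)
1/(46834 + Y) = 1/(46834 + 1530) = 1/48364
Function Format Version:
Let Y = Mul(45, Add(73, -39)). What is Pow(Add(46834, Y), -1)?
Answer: Rational(1, 48364) ≈ 2.0677e-5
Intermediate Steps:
Y = 1530 (Y = Mul(45, 34) = 1530)
Pow(Add(46834, Y), -1) = Pow(Add(46834, 1530), -1) = Pow(48364, -1) = Rational(1, 48364)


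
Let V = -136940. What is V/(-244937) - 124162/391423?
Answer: 23189597826/95873975351 ≈ 0.24188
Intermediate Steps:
V/(-244937) - 124162/391423 = -136940/(-244937) - 124162/391423 = -136940*(-1/244937) - 124162*1/391423 = 136940/244937 - 124162/391423 = 23189597826/95873975351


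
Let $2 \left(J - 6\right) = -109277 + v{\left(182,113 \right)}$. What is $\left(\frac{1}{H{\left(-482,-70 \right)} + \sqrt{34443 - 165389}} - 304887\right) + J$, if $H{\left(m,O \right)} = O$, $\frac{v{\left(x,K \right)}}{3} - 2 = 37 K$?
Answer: $- \frac{23993460170}{67923} - \frac{i \sqrt{130946}}{135846} \approx -3.5325 \cdot 10^{5} - 0.0026638 i$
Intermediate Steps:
$v{\left(x,K \right)} = 6 + 111 K$ ($v{\left(x,K \right)} = 6 + 3 \cdot 37 K = 6 + 111 K$)
$J = -48358$ ($J = 6 + \frac{-109277 + \left(6 + 111 \cdot 113\right)}{2} = 6 + \frac{-109277 + \left(6 + 12543\right)}{2} = 6 + \frac{-109277 + 12549}{2} = 6 + \frac{1}{2} \left(-96728\right) = 6 - 48364 = -48358$)
$\left(\frac{1}{H{\left(-482,-70 \right)} + \sqrt{34443 - 165389}} - 304887\right) + J = \left(\frac{1}{-70 + \sqrt{34443 - 165389}} - 304887\right) - 48358 = \left(\frac{1}{-70 + \sqrt{-130946}} - 304887\right) - 48358 = \left(\frac{1}{-70 + i \sqrt{130946}} - 304887\right) - 48358 = \left(-304887 + \frac{1}{-70 + i \sqrt{130946}}\right) - 48358 = -353245 + \frac{1}{-70 + i \sqrt{130946}}$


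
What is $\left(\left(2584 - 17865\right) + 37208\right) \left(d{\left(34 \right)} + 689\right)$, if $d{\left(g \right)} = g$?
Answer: $15853221$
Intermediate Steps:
$\left(\left(2584 - 17865\right) + 37208\right) \left(d{\left(34 \right)} + 689\right) = \left(\left(2584 - 17865\right) + 37208\right) \left(34 + 689\right) = \left(-15281 + 37208\right) 723 = 21927 \cdot 723 = 15853221$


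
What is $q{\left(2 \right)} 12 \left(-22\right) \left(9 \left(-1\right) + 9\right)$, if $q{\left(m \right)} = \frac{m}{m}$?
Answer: $0$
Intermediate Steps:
$q{\left(m \right)} = 1$
$q{\left(2 \right)} 12 \left(-22\right) \left(9 \left(-1\right) + 9\right) = 1 \cdot 12 \left(-22\right) \left(9 \left(-1\right) + 9\right) = 12 \left(-22\right) \left(-9 + 9\right) = \left(-264\right) 0 = 0$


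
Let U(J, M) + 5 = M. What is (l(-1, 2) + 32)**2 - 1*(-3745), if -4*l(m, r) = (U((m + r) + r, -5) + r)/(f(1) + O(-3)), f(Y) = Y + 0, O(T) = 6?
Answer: 234581/49 ≈ 4787.4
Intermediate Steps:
U(J, M) = -5 + M
f(Y) = Y
l(m, r) = 5/14 - r/28 (l(m, r) = -((-5 - 5) + r)/(4*(1 + 6)) = -(-10 + r)/(4*7) = -(-10/7 + r/7)/4 = 5/14 - r/28)
(l(-1, 2) + 32)**2 - 1*(-3745) = ((5/14 - 1/28*2) + 32)**2 - 1*(-3745) = ((5/14 - 1/14) + 32)**2 + 3745 = (2/7 + 32)**2 + 3745 = (226/7)**2 + 3745 = 51076/49 + 3745 = 234581/49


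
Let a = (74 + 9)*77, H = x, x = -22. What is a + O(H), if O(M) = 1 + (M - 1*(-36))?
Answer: 6406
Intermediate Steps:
H = -22
O(M) = 37 + M (O(M) = 1 + (M + 36) = 1 + (36 + M) = 37 + M)
a = 6391 (a = 83*77 = 6391)
a + O(H) = 6391 + (37 - 22) = 6391 + 15 = 6406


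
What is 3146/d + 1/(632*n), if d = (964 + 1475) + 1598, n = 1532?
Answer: 276912431/355338208 ≈ 0.77929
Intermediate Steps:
d = 4037 (d = 2439 + 1598 = 4037)
3146/d + 1/(632*n) = 3146/4037 + 1/(632*1532) = 3146*(1/4037) + (1/632)*(1/1532) = 286/367 + 1/968224 = 276912431/355338208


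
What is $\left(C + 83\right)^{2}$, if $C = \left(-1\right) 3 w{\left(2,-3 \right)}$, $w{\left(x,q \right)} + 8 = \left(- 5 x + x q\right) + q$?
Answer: $26896$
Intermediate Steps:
$w{\left(x,q \right)} = -8 + q - 5 x + q x$ ($w{\left(x,q \right)} = -8 + \left(\left(- 5 x + x q\right) + q\right) = -8 + \left(\left(- 5 x + q x\right) + q\right) = -8 + \left(q - 5 x + q x\right) = -8 + q - 5 x + q x$)
$C = 81$ ($C = \left(-1\right) 3 \left(-8 - 3 - 10 - 6\right) = - 3 \left(-8 - 3 - 10 - 6\right) = \left(-3\right) \left(-27\right) = 81$)
$\left(C + 83\right)^{2} = \left(81 + 83\right)^{2} = 164^{2} = 26896$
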